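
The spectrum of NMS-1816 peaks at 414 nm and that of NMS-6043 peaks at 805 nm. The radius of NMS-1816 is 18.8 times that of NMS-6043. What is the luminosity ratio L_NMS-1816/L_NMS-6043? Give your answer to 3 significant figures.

Wien's law gives T ∝ 1/λ_max, so T_NMS-1816/T_NMS-6043 = λ_NMS-6043/λ_NMS-1816 = 805/414 = 1.944.
Then L ∝ R²T⁴ gives L_NMS-1816/L_NMS-6043 = (18.8)² × (1.944)⁴ = 353.4 × 14.29 = 5052.

5.05×10^3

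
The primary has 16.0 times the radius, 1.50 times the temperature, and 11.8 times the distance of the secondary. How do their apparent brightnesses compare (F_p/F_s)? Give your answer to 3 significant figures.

L_p/L_s = (R_p/R_s)²(T_p/T_s)⁴ = (16.0)² × (1.50)⁴ = 1296.
F_p/F_s = (L_p/L_s)/(d_p/d_s)² = 1296 / (11.8)² = 9.308.

9.31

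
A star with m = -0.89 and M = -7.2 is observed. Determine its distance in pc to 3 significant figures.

183 pc

m − M = 5 log₁₀(d/10 pc)
-0.89 − (-7.2) = 6.31 = 5 log₁₀(d/10)
d = 10 × 10^(6.31/5) = 10 × 10^1.262 = 182.8 pc.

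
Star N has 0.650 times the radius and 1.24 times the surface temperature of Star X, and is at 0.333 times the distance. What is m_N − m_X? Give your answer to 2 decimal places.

-2.39

L_N/L_X = (0.650)²(1.24)⁴ = 0.9989.
F_N/F_X = (L_N/L_X)/(d_N/d_X)² = 0.9989/0.1109 = 9.008.
m_N − m_X = −2.5 log₁₀(9.008) = -2.39.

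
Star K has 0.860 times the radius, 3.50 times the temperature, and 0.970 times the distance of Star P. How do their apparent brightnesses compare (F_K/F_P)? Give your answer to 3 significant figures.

L_K/L_P = (R_K/R_P)²(T_K/T_P)⁴ = (0.860)² × (3.50)⁴ = 111.0.
F_K/F_P = (L_K/L_P)/(d_K/d_P)² = 111.0 / (0.970)² = 118.0.

118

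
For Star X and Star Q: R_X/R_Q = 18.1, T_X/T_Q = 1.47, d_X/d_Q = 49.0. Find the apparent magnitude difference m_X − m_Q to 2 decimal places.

L_X/L_Q = (18.1)²(1.47)⁴ = 1530.
F_X/F_Q = (L_X/L_Q)/(d_X/d_Q)² = 1530/2401 = 0.6371.
m_X − m_Q = −2.5 log₁₀(0.6371) = 0.49.

0.49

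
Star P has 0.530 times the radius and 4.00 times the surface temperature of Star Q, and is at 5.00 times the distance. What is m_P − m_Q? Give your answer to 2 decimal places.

L_P/L_Q = (0.530)²(4.00)⁴ = 71.91.
F_P/F_Q = (L_P/L_Q)/(d_P/d_Q)² = 71.91/25.00 = 2.876.
m_P − m_Q = −2.5 log₁₀(2.876) = -1.15.

-1.15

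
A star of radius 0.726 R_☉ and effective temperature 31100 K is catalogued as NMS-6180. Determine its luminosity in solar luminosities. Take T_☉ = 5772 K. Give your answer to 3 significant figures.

444 solar luminosities

L/L_☉ = (R/R_☉)² (T/T_☉)⁴ = (0.726)² × (31100/5772)⁴
       = 0.5271 × (5.388)⁴ = 0.5271 × 842.8 = 444.2.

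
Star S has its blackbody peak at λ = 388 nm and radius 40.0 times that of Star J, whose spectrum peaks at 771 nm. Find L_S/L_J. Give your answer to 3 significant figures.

2.49×10^4

Wien's law gives T ∝ 1/λ_max, so T_S/T_J = λ_J/λ_S = 771/388 = 1.987.
Then L ∝ R²T⁴ gives L_S/L_J = (40.0)² × (1.987)⁴ = 1600 × 15.59 = 2.495×10^4.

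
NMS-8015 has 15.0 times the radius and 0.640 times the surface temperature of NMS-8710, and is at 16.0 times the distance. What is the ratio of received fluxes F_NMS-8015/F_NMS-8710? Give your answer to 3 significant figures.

L_NMS-8015/L_NMS-8710 = (R_NMS-8015/R_NMS-8710)²(T_NMS-8015/T_NMS-8710)⁴ = (15.0)² × (0.640)⁴ = 37.75.
F_NMS-8015/F_NMS-8710 = (L_NMS-8015/L_NMS-8710)/(d_NMS-8015/d_NMS-8710)² = 37.75 / (16.0)² = 0.1475.

0.147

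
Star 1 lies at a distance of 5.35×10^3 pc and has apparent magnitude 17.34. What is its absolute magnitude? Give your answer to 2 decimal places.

3.70

M = m − 5 log₁₀(d/10 pc) = 17.34 − 5 log₁₀(5.35×10^3/10)
  = 17.34 − 5 × 2.728 = 17.34 − 13.64 = 3.70.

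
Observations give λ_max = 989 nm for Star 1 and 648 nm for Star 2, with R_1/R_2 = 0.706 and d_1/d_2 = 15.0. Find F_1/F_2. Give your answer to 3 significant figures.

4.08×10^-4

Wien's law: T_1/T_2 = λ_2/λ_1 = 648/989 = 0.6552.
L_1/L_2 = (R_1/R_2)²(T_1/T_2)⁴ = (0.706)²(0.6552)⁴ = 0.09186.
F_1/F_2 = (L_1/L_2)/(d_1/d_2)² = 0.09186/(15.0)² = 4.083×10^-4.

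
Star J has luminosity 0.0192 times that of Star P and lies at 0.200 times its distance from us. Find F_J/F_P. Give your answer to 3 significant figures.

0.480

F = L/(4πd²), so F_J/F_P = (L_J/L_P) / (d_J/d_P)²
= 0.0192 / (0.200)² = 0.0192 / 0.04000 = 0.4800.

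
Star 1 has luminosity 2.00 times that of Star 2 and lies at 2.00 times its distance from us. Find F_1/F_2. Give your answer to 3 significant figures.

F = L/(4πd²), so F_1/F_2 = (L_1/L_2) / (d_1/d_2)²
= 2.00 / (2.00)² = 2.00 / 4.000 = 0.5000.

0.500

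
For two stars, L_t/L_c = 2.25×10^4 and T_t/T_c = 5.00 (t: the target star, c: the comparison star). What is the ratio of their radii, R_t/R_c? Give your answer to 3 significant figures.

L ∝ R²T⁴ gives R ∝ √L / T², so
R_t/R_c = √(2.25×10^4) / (5.00)² = 150.0 / 25.00 = 6.000.

6.00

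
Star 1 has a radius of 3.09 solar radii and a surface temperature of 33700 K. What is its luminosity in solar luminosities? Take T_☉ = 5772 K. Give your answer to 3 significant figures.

1.11×10^4 solar luminosities

L/L_☉ = (R/R_☉)² (T/T_☉)⁴ = (3.09)² × (33700/5772)⁴
       = 9.548 × (5.839)⁴ = 9.548 × 1162 = 1.110×10^4.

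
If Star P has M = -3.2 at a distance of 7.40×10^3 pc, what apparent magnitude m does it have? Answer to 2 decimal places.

11.15

m = M + 5 log₁₀(d/10 pc) = -3.2 + 5 log₁₀(7.40×10^3/10)
  = -3.2 + 5 × 2.869 = -3.2 + 14.35 = 11.15.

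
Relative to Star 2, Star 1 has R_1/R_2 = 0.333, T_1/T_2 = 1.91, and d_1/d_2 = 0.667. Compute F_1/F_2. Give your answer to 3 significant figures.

3.32

L_1/L_2 = (R_1/R_2)²(T_1/T_2)⁴ = (0.333)² × (1.91)⁴ = 1.476.
F_1/F_2 = (L_1/L_2)/(d_1/d_2)² = 1.476 / (0.667)² = 3.317.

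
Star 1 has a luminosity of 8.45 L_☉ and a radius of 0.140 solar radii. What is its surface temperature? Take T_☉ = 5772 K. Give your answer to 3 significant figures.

T/T_☉ = (L/L_☉)^(1/4) / (R/R_☉)^(1/2)
T = 5772 × (8.45)^(1/4) / √(0.140) = 5772 × 1.705 / 0.3742 = 2.630×10^4 K.

2.63×10^4 K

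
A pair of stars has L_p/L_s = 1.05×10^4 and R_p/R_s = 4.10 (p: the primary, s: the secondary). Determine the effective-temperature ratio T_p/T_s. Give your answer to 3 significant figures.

L ∝ R²T⁴ gives T ∝ (L/R²)^(1/4), so
T_p/T_s = (1.05×10^4 / 4.10²)^(1/4) = (624.6)^(1/4) = 4.999.

5.00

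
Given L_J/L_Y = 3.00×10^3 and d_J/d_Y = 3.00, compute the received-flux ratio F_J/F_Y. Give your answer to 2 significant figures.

3.3×10^2

F = L/(4πd²), so F_J/F_Y = (L_J/L_Y) / (d_J/d_Y)²
= 3.00×10^3 / (3.00)² = 3.00×10^3 / 9.000 = 333.3.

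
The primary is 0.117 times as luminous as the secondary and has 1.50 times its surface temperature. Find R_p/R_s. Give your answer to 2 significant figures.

L ∝ R²T⁴ gives R ∝ √L / T², so
R_p/R_s = √(0.117) / (1.50)² = 0.3421 / 2.250 = 0.1520.

0.15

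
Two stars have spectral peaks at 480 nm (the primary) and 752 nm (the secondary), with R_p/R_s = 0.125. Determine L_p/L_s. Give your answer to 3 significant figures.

Wien's law gives T ∝ 1/λ_max, so T_p/T_s = λ_s/λ_p = 752/480 = 1.567.
Then L ∝ R²T⁴ gives L_p/L_s = (0.125)² × (1.567)⁴ = 0.01562 × 6.024 = 0.09413.

0.0941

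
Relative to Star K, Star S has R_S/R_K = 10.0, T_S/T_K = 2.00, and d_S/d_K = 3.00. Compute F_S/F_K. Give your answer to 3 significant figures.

L_S/L_K = (R_S/R_K)²(T_S/T_K)⁴ = (10.0)² × (2.00)⁴ = 1600.
F_S/F_K = (L_S/L_K)/(d_S/d_K)² = 1600 / (3.00)² = 177.8.

178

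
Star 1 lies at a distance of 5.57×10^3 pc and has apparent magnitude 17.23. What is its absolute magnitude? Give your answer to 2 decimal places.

3.50

M = m − 5 log₁₀(d/10 pc) = 17.23 − 5 log₁₀(5.57×10^3/10)
  = 17.23 − 5 × 2.746 = 17.23 − 13.73 = 3.50.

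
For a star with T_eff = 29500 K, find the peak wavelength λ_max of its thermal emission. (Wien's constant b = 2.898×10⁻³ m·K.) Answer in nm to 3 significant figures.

98.2 nm

λ_max = b/T = 2.898×10⁻³ / 29500 = 9.82×10^-8 m = 98.24 nm.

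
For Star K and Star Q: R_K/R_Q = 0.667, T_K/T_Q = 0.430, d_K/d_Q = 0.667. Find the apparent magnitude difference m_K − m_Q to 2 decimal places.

3.67

L_K/L_Q = (0.667)²(0.430)⁴ = 0.01521.
F_K/F_Q = (L_K/L_Q)/(d_K/d_Q)² = 0.01521/0.4449 = 0.03419.
m_K − m_Q = −2.5 log₁₀(0.03419) = 3.67.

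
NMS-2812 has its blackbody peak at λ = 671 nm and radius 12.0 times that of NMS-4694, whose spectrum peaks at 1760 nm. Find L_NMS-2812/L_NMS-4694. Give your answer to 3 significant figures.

6.82×10^3

Wien's law gives T ∝ 1/λ_max, so T_NMS-2812/T_NMS-4694 = λ_NMS-4694/λ_NMS-2812 = 1760/671 = 2.623.
Then L ∝ R²T⁴ gives L_NMS-2812/L_NMS-4694 = (12.0)² × (2.623)⁴ = 144.0 × 47.33 = 6816.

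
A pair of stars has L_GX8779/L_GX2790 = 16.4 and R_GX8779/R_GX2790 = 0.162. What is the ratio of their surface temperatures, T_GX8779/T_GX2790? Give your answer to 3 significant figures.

5.00

L ∝ R²T⁴ gives T ∝ (L/R²)^(1/4), so
T_GX8779/T_GX2790 = (16.4 / 0.162²)^(1/4) = (624.9)^(1/4) = 5.000.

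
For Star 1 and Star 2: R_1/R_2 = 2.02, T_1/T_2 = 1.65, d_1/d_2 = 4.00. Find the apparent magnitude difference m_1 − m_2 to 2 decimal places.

L_1/L_2 = (2.02)²(1.65)⁴ = 30.24.
F_1/F_2 = (L_1/L_2)/(d_1/d_2)² = 30.24/16.00 = 1.890.
m_1 − m_2 = −2.5 log₁₀(1.890) = -0.69.

-0.69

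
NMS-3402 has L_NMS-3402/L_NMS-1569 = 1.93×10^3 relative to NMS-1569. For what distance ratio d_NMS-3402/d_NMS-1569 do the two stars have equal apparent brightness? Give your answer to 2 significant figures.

Equal flux requires L_NMS-3402/d_NMS-3402² = L_NMS-1569/d_NMS-1569², so d_NMS-3402/d_NMS-1569 = √(L_NMS-3402/L_NMS-1569)
= √(1.93×10^3) = 43.93.

44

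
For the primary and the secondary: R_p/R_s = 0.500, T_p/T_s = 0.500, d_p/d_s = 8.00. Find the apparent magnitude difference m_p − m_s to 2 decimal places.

9.03

L_p/L_s = (0.500)²(0.500)⁴ = 0.01562.
F_p/F_s = (L_p/L_s)/(d_p/d_s)² = 0.01562/64.00 = 2.441×10^-4.
m_p − m_s = −2.5 log₁₀(2.441×10^-4) = 9.03.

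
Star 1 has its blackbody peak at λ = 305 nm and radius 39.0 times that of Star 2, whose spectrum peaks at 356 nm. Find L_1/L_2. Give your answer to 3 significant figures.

Wien's law gives T ∝ 1/λ_max, so T_1/T_2 = λ_2/λ_1 = 356/305 = 1.167.
Then L ∝ R²T⁴ gives L_1/L_2 = (39.0)² × (1.167)⁴ = 1521 × 1.856 = 2823.

2.82×10^3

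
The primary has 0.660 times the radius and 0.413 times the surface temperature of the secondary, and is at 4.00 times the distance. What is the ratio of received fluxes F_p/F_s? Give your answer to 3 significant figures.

7.92×10^-4

L_p/L_s = (R_p/R_s)²(T_p/T_s)⁴ = (0.660)² × (0.413)⁴ = 0.01267.
F_p/F_s = (L_p/L_s)/(d_p/d_s)² = 0.01267 / (4.00)² = 7.921×10^-4.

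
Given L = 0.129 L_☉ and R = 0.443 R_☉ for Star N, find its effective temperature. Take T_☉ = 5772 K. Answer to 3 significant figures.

T/T_☉ = (L/L_☉)^(1/4) / (R/R_☉)^(1/2)
T = 5772 × (0.129)^(1/4) / √(0.443) = 5772 × 0.5993 / 0.6656 = 5197 K.

5.20×10^3 K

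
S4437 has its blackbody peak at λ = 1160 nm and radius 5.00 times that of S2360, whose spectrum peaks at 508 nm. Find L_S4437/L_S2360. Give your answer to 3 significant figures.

Wien's law gives T ∝ 1/λ_max, so T_S4437/T_S2360 = λ_S2360/λ_S4437 = 508/1160 = 0.4379.
Then L ∝ R²T⁴ gives L_S4437/L_S2360 = (5.00)² × (0.4379)⁴ = 25.00 × 0.03678 = 0.9195.

0.920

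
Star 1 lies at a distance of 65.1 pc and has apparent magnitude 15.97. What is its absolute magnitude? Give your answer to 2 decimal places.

M = m − 5 log₁₀(d/10 pc) = 15.97 − 5 log₁₀(65.1/10)
  = 15.97 − 5 × 0.814 = 15.97 − 4.07 = 11.90.

11.90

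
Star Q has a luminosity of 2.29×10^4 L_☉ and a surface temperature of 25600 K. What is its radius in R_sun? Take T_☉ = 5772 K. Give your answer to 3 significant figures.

7.69 R_sun

R/R_☉ = √(L/L_☉) / (T/T_☉)² = √(2.29×10^4) / (4.435)²
       = 151.3 / 19.67 = 7.693.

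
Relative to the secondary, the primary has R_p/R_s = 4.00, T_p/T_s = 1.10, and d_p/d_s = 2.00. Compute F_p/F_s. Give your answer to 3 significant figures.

L_p/L_s = (R_p/R_s)²(T_p/T_s)⁴ = (4.00)² × (1.10)⁴ = 23.43.
F_p/F_s = (L_p/L_s)/(d_p/d_s)² = 23.43 / (2.00)² = 5.856.

5.86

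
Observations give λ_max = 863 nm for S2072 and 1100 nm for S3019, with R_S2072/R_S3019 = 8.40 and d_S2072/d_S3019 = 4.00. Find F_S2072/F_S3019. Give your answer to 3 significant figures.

11.6

Wien's law: T_S2072/T_S3019 = λ_S3019/λ_S2072 = 1100/863 = 1.275.
L_S2072/L_S3019 = (R_S2072/R_S3019)²(T_S2072/T_S3019)⁴ = (8.40)²(1.275)⁴ = 186.2.
F_S2072/F_S3019 = (L_S2072/L_S3019)/(d_S2072/d_S3019)² = 186.2/(4.00)² = 11.64.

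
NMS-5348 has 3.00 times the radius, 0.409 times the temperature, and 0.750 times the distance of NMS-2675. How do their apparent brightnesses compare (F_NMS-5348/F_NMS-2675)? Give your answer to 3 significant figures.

0.448

L_NMS-5348/L_NMS-2675 = (R_NMS-5348/R_NMS-2675)²(T_NMS-5348/T_NMS-2675)⁴ = (3.00)² × (0.409)⁴ = 0.2518.
F_NMS-5348/F_NMS-2675 = (L_NMS-5348/L_NMS-2675)/(d_NMS-5348/d_NMS-2675)² = 0.2518 / (0.750)² = 0.4477.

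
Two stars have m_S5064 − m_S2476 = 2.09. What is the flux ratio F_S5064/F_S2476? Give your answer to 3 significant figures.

0.146

F_S5064/F_S2476 = 10^(−(m_S5064 − m_S2476)/2.5) = 10^(-2.09/2.5) = 10^-0.836 = 0.1459.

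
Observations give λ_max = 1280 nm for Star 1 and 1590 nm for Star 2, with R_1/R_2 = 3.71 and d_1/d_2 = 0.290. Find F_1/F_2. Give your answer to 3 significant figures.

390

Wien's law: T_1/T_2 = λ_2/λ_1 = 1590/1280 = 1.242.
L_1/L_2 = (R_1/R_2)²(T_1/T_2)⁴ = (3.71)²(1.242)⁴ = 32.77.
F_1/F_2 = (L_1/L_2)/(d_1/d_2)² = 32.77/(0.290)² = 389.7.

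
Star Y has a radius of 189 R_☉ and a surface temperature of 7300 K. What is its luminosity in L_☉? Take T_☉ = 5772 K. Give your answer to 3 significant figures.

9.14×10^4 L_☉

L/L_☉ = (R/R_☉)² (T/T_☉)⁴ = (189)² × (7300/5772)⁴
       = 3.572×10^4 × (1.265)⁴ = 3.572×10^4 × 2.559 = 9.139×10^4.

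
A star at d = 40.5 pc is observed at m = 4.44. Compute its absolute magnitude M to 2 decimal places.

M = m − 5 log₁₀(d/10 pc) = 4.44 − 5 log₁₀(40.5/10)
  = 4.44 − 5 × 0.607 = 4.44 − 3.04 = 1.40.

1.40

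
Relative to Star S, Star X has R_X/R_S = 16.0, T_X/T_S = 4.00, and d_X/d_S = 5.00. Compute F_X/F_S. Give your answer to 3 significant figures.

2.62×10^3

L_X/L_S = (R_X/R_S)²(T_X/T_S)⁴ = (16.0)² × (4.00)⁴ = 6.554×10^4.
F_X/F_S = (L_X/L_S)/(d_X/d_S)² = 6.554×10^4 / (5.00)² = 2621.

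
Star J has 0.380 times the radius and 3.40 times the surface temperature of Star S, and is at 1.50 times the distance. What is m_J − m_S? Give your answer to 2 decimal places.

-2.33

L_J/L_S = (0.380)²(3.40)⁴ = 19.30.
F_J/F_S = (L_J/L_S)/(d_J/d_S)² = 19.30/2.250 = 8.576.
m_J − m_S = −2.5 log₁₀(8.576) = -2.33.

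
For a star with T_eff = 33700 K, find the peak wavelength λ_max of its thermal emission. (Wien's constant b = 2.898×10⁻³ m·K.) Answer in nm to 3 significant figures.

λ_max = b/T = 2.898×10⁻³ / 33700 = 8.60×10^-8 m = 85.99 nm.

86.0 nm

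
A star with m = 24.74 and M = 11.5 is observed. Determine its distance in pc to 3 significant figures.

m − M = 5 log₁₀(d/10 pc)
24.74 − (11.5) = 13.24 = 5 log₁₀(d/10)
d = 10 × 10^(13.24/5) = 10 × 10^2.648 = 4446 pc.

4.45×10^3 pc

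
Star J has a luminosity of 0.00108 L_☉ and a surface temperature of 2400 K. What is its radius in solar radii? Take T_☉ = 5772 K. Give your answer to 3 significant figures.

0.190 solar radii

R/R_☉ = √(L/L_☉) / (T/T_☉)² = √(0.00108) / (0.4158)²
       = 0.03286 / 0.1729 = 0.1901.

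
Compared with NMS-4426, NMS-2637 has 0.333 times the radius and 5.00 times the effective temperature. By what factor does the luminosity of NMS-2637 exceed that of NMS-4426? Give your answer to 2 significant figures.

69

From the Stefan–Boltzmann law, L ∝ R²T⁴, so
L_NMS-2637/L_NMS-4426 = (R_NMS-2637/R_NMS-4426)² (T_NMS-2637/T_NMS-4426)⁴ = (0.333)² × (5.00)⁴ = 0.1109 × 625.0 = 69.31.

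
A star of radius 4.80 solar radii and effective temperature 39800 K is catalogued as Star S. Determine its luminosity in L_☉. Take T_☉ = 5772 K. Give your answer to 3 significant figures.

L/L_☉ = (R/R_☉)² (T/T_☉)⁴ = (4.80)² × (39800/5772)⁴
       = 23.04 × (6.895)⁴ = 23.04 × 2261 = 5.208×10^4.

5.21×10^4 L_☉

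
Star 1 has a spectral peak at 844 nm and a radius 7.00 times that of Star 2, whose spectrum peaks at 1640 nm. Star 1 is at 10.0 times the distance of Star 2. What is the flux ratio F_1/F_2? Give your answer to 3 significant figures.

Wien's law: T_1/T_2 = λ_2/λ_1 = 1640/844 = 1.943.
L_1/L_2 = (R_1/R_2)²(T_1/T_2)⁴ = (7.00)²(1.943)⁴ = 698.6.
F_1/F_2 = (L_1/L_2)/(d_1/d_2)² = 698.6/(10.0)² = 6.986.

6.99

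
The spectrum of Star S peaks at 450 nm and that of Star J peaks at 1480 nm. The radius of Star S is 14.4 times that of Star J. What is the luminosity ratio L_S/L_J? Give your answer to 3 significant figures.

Wien's law gives T ∝ 1/λ_max, so T_S/T_J = λ_J/λ_S = 1480/450 = 3.289.
Then L ∝ R²T⁴ gives L_S/L_J = (14.4)² × (3.289)⁴ = 207.4 × 117.0 = 2.426×10^4.

2.43×10^4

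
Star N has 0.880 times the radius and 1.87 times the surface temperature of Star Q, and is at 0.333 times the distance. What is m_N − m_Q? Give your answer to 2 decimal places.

L_N/L_Q = (0.880)²(1.87)⁴ = 9.470.
F_N/F_Q = (L_N/L_Q)/(d_N/d_Q)² = 9.470/0.1109 = 85.40.
m_N − m_Q = −2.5 log₁₀(85.40) = -4.83.

-4.83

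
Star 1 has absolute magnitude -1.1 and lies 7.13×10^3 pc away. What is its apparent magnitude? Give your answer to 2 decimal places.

13.17

m = M + 5 log₁₀(d/10 pc) = -1.1 + 5 log₁₀(7.13×10^3/10)
  = -1.1 + 5 × 2.853 = -1.1 + 14.27 = 13.17.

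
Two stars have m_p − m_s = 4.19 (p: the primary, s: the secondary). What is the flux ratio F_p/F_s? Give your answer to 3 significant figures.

0.0211

F_p/F_s = 10^(−(m_p − m_s)/2.5) = 10^(-4.19/2.5) = 10^-1.676 = 0.02109.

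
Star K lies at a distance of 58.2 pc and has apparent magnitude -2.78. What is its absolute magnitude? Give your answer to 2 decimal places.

M = m − 5 log₁₀(d/10 pc) = -2.78 − 5 log₁₀(58.2/10)
  = -2.78 − 5 × 0.765 = -2.78 − 3.82 = -6.60.

-6.60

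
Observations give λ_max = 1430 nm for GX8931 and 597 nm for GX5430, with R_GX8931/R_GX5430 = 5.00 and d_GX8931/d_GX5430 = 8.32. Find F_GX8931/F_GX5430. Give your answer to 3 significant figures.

0.0110

Wien's law: T_GX8931/T_GX5430 = λ_GX5430/λ_GX8931 = 597/1430 = 0.4175.
L_GX8931/L_GX5430 = (R_GX8931/R_GX5430)²(T_GX8931/T_GX5430)⁴ = (5.00)²(0.4175)⁴ = 0.7594.
F_GX8931/F_GX5430 = (L_GX8931/L_GX5430)/(d_GX8931/d_GX5430)² = 0.7594/(8.32)² = 0.01097.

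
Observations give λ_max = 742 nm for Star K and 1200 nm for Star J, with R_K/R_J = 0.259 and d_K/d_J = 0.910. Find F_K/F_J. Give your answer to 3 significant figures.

Wien's law: T_K/T_J = λ_J/λ_K = 1200/742 = 1.617.
L_K/L_J = (R_K/R_J)²(T_K/T_J)⁴ = (0.259)²(1.617)⁴ = 0.4589.
F_K/F_J = (L_K/L_J)/(d_K/d_J)² = 0.4589/(0.910)² = 0.5541.

0.554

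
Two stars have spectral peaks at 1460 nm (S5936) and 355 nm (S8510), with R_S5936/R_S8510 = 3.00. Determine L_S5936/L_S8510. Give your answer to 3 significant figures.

0.0315

Wien's law gives T ∝ 1/λ_max, so T_S5936/T_S8510 = λ_S8510/λ_S5936 = 355/1460 = 0.2432.
Then L ∝ R²T⁴ gives L_S5936/L_S8510 = (3.00)² × (0.2432)⁴ = 9.000 × 0.003495 = 0.03146.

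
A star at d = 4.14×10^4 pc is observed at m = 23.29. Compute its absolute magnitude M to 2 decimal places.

M = m − 5 log₁₀(d/10 pc) = 23.29 − 5 log₁₀(4.14×10^4/10)
  = 23.29 − 5 × 3.617 = 23.29 − 18.09 = 5.20.

5.20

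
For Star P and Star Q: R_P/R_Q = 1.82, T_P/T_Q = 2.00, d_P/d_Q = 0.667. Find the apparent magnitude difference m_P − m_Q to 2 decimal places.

L_P/L_Q = (1.82)²(2.00)⁴ = 53.00.
F_P/F_Q = (L_P/L_Q)/(d_P/d_Q)² = 53.00/0.4449 = 119.1.
m_P − m_Q = −2.5 log₁₀(119.1) = -5.19.

-5.19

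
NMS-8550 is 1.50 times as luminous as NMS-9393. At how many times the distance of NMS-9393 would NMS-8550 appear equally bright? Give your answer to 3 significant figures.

Equal flux requires L_NMS-8550/d_NMS-8550² = L_NMS-9393/d_NMS-9393², so d_NMS-8550/d_NMS-9393 = √(L_NMS-8550/L_NMS-9393)
= √(1.50) = 1.225.

1.22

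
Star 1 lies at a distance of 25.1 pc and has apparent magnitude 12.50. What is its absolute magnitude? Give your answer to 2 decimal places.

10.50

M = m − 5 log₁₀(d/10 pc) = 12.50 − 5 log₁₀(25.1/10)
  = 12.50 − 5 × 0.400 = 12.50 − 2.00 = 10.50.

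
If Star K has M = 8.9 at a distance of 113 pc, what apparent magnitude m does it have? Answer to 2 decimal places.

m = M + 5 log₁₀(d/10 pc) = 8.9 + 5 log₁₀(113/10)
  = 8.9 + 5 × 1.053 = 8.9 + 5.27 = 14.17.

14.17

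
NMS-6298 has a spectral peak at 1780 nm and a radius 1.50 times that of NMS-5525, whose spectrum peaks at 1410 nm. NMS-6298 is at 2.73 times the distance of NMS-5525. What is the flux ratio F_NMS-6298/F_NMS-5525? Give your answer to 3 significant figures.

0.119

Wien's law: T_NMS-6298/T_NMS-5525 = λ_NMS-5525/λ_NMS-6298 = 1410/1780 = 0.7921.
L_NMS-6298/L_NMS-5525 = (R_NMS-6298/R_NMS-5525)²(T_NMS-6298/T_NMS-5525)⁴ = (1.50)²(0.7921)⁴ = 0.8859.
F_NMS-6298/F_NMS-5525 = (L_NMS-6298/L_NMS-5525)/(d_NMS-6298/d_NMS-5525)² = 0.8859/(2.73)² = 0.1189.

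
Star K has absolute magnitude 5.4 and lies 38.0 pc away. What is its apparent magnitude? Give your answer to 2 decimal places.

m = M + 5 log₁₀(d/10 pc) = 5.4 + 5 log₁₀(38.0/10)
  = 5.4 + 5 × 0.580 = 5.4 + 2.90 = 8.30.

8.30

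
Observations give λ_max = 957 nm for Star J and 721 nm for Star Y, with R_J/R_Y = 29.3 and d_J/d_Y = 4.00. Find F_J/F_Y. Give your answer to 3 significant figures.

Wien's law: T_J/T_Y = λ_Y/λ_J = 721/957 = 0.7534.
L_J/L_Y = (R_J/R_Y)²(T_J/T_Y)⁴ = (29.3)²(0.7534)⁴ = 276.6.
F_J/F_Y = (L_J/L_Y)/(d_J/d_Y)² = 276.6/(4.00)² = 17.29.

17.3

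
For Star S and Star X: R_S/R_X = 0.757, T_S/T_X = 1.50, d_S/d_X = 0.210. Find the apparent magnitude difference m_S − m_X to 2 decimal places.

L_S/L_X = (0.757)²(1.50)⁴ = 2.901.
F_S/F_X = (L_S/L_X)/(d_S/d_X)² = 2.901/0.04410 = 65.78.
m_S − m_X = −2.5 log₁₀(65.78) = -4.55.

-4.55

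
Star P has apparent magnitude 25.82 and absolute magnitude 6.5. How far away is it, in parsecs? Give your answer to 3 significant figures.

m − M = 5 log₁₀(d/10 pc)
25.82 − (6.5) = 19.32 = 5 log₁₀(d/10)
d = 10 × 10^(19.32/5) = 10 × 10^3.864 = 7.311×10^4 pc.

7.31×10^4 pc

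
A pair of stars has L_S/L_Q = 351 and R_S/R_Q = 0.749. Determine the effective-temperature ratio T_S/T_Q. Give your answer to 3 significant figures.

L ∝ R²T⁴ gives T ∝ (L/R²)^(1/4), so
T_S/T_Q = (351 / 0.749²)^(1/4) = (625.7)^(1/4) = 5.001.

5.00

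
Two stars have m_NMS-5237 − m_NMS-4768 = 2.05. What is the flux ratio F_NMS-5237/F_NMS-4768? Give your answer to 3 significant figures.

0.151

F_NMS-5237/F_NMS-4768 = 10^(−(m_NMS-5237 − m_NMS-4768)/2.5) = 10^(-2.05/2.5) = 10^-0.820 = 0.1514.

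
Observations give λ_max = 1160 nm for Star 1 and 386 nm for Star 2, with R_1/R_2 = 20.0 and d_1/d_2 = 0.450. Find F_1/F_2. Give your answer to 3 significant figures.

Wien's law: T_1/T_2 = λ_2/λ_1 = 386/1160 = 0.3328.
L_1/L_2 = (R_1/R_2)²(T_1/T_2)⁴ = (20.0)²(0.3328)⁴ = 4.904.
F_1/F_2 = (L_1/L_2)/(d_1/d_2)² = 4.904/(0.450)² = 24.22.

24.2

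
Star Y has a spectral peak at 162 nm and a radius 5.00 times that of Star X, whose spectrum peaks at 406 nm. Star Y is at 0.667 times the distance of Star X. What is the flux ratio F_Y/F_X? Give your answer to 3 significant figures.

Wien's law: T_Y/T_X = λ_X/λ_Y = 406/162 = 2.506.
L_Y/L_X = (R_Y/R_X)²(T_Y/T_X)⁴ = (5.00)²(2.506)⁴ = 986.2.
F_Y/F_X = (L_Y/L_X)/(d_Y/d_X)² = 986.2/(0.667)² = 2217.

2.22×10^3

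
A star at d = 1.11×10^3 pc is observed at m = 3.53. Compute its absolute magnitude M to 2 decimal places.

M = m − 5 log₁₀(d/10 pc) = 3.53 − 5 log₁₀(1.11×10^3/10)
  = 3.53 − 5 × 2.045 = 3.53 − 10.23 = -6.70.

-6.70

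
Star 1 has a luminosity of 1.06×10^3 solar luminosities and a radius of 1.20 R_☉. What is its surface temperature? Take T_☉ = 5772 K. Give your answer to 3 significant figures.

T/T_☉ = (L/L_☉)^(1/4) / (R/R_☉)^(1/2)
T = 5772 × (1.06×10^3)^(1/4) / √(1.20) = 5772 × 5.706 / 1.095 = 3.007×10^4 K.

3.01×10^4 K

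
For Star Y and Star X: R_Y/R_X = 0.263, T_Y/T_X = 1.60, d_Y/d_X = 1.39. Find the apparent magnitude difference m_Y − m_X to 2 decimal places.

1.57

L_Y/L_X = (0.263)²(1.60)⁴ = 0.4533.
F_Y/F_X = (L_Y/L_X)/(d_Y/d_X)² = 0.4533/1.932 = 0.2346.
m_Y − m_X = −2.5 log₁₀(0.2346) = 1.57.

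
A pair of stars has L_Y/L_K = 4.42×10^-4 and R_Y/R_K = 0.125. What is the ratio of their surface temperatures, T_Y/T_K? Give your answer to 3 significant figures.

0.410

L ∝ R²T⁴ gives T ∝ (L/R²)^(1/4), so
T_Y/T_K = (4.42×10^-4 / 0.125²)^(1/4) = (0.02829)^(1/4) = 0.4101.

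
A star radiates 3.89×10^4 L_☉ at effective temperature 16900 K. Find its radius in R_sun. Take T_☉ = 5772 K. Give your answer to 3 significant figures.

R/R_☉ = √(L/L_☉) / (T/T_☉)² = √(3.89×10^4) / (2.928)²
       = 197.2 / 8.573 = 23.01.

23.0 R_sun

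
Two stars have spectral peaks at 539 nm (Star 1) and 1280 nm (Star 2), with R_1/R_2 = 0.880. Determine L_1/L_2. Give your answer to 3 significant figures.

Wien's law gives T ∝ 1/λ_max, so T_1/T_2 = λ_2/λ_1 = 1280/539 = 2.375.
Then L ∝ R²T⁴ gives L_1/L_2 = (0.880)² × (2.375)⁴ = 0.7744 × 31.80 = 24.63.

24.6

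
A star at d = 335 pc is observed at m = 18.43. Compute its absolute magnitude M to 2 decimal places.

M = m − 5 log₁₀(d/10 pc) = 18.43 − 5 log₁₀(335/10)
  = 18.43 − 5 × 1.525 = 18.43 − 7.63 = 10.80.

10.80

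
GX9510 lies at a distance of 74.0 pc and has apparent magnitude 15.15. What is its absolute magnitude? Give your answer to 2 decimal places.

M = m − 5 log₁₀(d/10 pc) = 15.15 − 5 log₁₀(74.0/10)
  = 15.15 − 5 × 0.869 = 15.15 − 4.35 = 10.80.

10.80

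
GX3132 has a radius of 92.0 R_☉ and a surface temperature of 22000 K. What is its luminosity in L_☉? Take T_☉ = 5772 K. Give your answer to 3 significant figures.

1.79×10^6 L_☉

L/L_☉ = (R/R_☉)² (T/T_☉)⁴ = (92.0)² × (22000/5772)⁴
       = 8464 × (3.812)⁴ = 8464 × 211.1 = 1.786×10^6.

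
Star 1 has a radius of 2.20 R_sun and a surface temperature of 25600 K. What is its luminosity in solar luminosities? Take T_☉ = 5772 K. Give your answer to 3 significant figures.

1.87×10^3 solar luminosities

L/L_☉ = (R/R_☉)² (T/T_☉)⁴ = (2.20)² × (25600/5772)⁴
       = 4.840 × (4.435)⁴ = 4.840 × 386.9 = 1873.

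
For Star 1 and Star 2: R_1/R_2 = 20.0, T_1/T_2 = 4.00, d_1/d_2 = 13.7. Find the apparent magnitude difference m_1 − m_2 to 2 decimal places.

L_1/L_2 = (20.0)²(4.00)⁴ = 1.024×10^5.
F_1/F_2 = (L_1/L_2)/(d_1/d_2)² = 1.024×10^5/187.7 = 545.6.
m_1 − m_2 = −2.5 log₁₀(545.6) = -6.84.

-6.84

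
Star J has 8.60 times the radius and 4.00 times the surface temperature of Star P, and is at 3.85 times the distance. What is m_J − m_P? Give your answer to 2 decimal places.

-7.77

L_J/L_P = (8.60)²(4.00)⁴ = 1.893×10^4.
F_J/F_P = (L_J/L_P)/(d_J/d_P)² = 1.893×10^4/14.82 = 1277.
m_J − m_P = −2.5 log₁₀(1277) = -7.77.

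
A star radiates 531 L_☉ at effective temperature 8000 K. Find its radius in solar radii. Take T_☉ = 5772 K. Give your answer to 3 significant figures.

R/R_☉ = √(L/L_☉) / (T/T_☉)² = √(531) / (1.386)²
       = 23.04 / 1.921 = 12.00.

12.0 solar radii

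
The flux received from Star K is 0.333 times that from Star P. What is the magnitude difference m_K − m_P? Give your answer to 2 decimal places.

m_K − m_P = −2.5 log₁₀(F_K/F_P) = −2.5 log₁₀(0.333) = −2.5 × (-0.478) = 1.194.

1.19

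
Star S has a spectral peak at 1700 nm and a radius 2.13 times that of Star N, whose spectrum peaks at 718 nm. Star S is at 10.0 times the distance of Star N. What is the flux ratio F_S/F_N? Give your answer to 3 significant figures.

Wien's law: T_S/T_N = λ_N/λ_S = 718/1700 = 0.4224.
L_S/L_N = (R_S/R_N)²(T_S/T_N)⁴ = (2.13)²(0.4224)⁴ = 0.1444.
F_S/F_N = (L_S/L_N)/(d_S/d_N)² = 0.1444/(10.0)² = 0.001444.

0.00144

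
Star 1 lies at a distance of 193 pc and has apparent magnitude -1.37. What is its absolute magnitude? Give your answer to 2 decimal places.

M = m − 5 log₁₀(d/10 pc) = -1.37 − 5 log₁₀(193/10)
  = -1.37 − 5 × 1.286 = -1.37 − 6.43 = -7.80.

-7.80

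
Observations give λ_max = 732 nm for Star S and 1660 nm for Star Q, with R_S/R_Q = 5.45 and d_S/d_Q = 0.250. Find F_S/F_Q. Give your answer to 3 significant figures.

1.26×10^4

Wien's law: T_S/T_Q = λ_Q/λ_S = 1660/732 = 2.268.
L_S/L_Q = (R_S/R_Q)²(T_S/T_Q)⁴ = (5.45)²(2.268)⁴ = 785.6.
F_S/F_Q = (L_S/L_Q)/(d_S/d_Q)² = 785.6/(0.250)² = 1.257×10^4.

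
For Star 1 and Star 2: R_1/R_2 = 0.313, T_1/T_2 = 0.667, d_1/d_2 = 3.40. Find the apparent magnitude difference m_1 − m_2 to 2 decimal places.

L_1/L_2 = (0.313)²(0.667)⁴ = 0.01939.
F_1/F_2 = (L_1/L_2)/(d_1/d_2)² = 0.01939/11.56 = 0.001677.
m_1 − m_2 = −2.5 log₁₀(0.001677) = 6.94.

6.94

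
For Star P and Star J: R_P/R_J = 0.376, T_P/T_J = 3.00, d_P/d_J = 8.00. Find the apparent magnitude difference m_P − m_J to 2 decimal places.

L_P/L_J = (0.376)²(3.00)⁴ = 11.45.
F_P/F_J = (L_P/L_J)/(d_P/d_J)² = 11.45/64.00 = 0.1789.
m_P − m_J = −2.5 log₁₀(0.1789) = 1.87.

1.87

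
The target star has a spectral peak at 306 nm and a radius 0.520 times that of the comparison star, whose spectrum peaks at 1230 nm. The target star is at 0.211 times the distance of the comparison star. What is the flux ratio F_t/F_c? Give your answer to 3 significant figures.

1.59×10^3

Wien's law: T_t/T_c = λ_c/λ_t = 1230/306 = 4.020.
L_t/L_c = (R_t/R_c)²(T_t/T_c)⁴ = (0.520)²(4.020)⁴ = 70.59.
F_t/F_c = (L_t/L_c)/(d_t/d_c)² = 70.59/(0.211)² = 1586.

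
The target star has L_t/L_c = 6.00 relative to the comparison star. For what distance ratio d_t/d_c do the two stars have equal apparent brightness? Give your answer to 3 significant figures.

Equal flux requires L_t/d_t² = L_c/d_c², so d_t/d_c = √(L_t/L_c)
= √(6.00) = 2.449.

2.45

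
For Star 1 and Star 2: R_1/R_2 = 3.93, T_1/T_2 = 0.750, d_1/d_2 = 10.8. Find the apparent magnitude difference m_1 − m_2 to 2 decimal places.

3.44

L_1/L_2 = (3.93)²(0.750)⁴ = 4.887.
F_1/F_2 = (L_1/L_2)/(d_1/d_2)² = 4.887/116.6 = 0.04190.
m_1 − m_2 = −2.5 log₁₀(0.04190) = 3.44.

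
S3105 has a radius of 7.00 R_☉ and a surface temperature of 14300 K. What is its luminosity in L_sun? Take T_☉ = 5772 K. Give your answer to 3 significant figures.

L/L_☉ = (R/R_☉)² (T/T_☉)⁴ = (7.00)² × (14300/5772)⁴
       = 49.00 × (2.477)⁴ = 49.00 × 37.67 = 1846.

1.85×10^3 L_sun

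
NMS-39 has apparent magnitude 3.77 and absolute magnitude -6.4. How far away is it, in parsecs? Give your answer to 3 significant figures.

1.08×10^3 pc

m − M = 5 log₁₀(d/10 pc)
3.77 − (-6.4) = 10.17 = 5 log₁₀(d/10)
d = 10 × 10^(10.17/5) = 10 × 10^2.034 = 1081 pc.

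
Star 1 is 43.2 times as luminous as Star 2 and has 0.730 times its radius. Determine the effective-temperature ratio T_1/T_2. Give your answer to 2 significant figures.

3.0

L ∝ R²T⁴ gives T ∝ (L/R²)^(1/4), so
T_1/T_2 = (43.2 / 0.730²)^(1/4) = (81.07)^(1/4) = 3.001.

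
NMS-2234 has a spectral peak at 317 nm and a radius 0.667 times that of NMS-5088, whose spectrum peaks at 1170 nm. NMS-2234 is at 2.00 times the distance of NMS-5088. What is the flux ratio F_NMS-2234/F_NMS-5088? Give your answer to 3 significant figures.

Wien's law: T_NMS-2234/T_NMS-5088 = λ_NMS-5088/λ_NMS-2234 = 1170/317 = 3.691.
L_NMS-2234/L_NMS-5088 = (R_NMS-2234/R_NMS-5088)²(T_NMS-2234/T_NMS-5088)⁴ = (0.667)²(3.691)⁴ = 82.56.
F_NMS-2234/F_NMS-5088 = (L_NMS-2234/L_NMS-5088)/(d_NMS-2234/d_NMS-5088)² = 82.56/(2.00)² = 20.64.

20.6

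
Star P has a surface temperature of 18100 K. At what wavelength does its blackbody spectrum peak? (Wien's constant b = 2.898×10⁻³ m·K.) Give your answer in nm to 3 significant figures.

160 nm

λ_max = b/T = 2.898×10⁻³ / 18100 = 1.60×10^-7 m = 160.1 nm.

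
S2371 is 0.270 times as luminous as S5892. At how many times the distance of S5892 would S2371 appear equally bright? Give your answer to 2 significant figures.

0.52

Equal flux requires L_S2371/d_S2371² = L_S5892/d_S5892², so d_S2371/d_S5892 = √(L_S2371/L_S5892)
= √(0.270) = 0.5196.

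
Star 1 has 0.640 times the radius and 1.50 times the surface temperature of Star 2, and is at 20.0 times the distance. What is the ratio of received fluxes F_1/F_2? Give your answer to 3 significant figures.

0.00518

L_1/L_2 = (R_1/R_2)²(T_1/T_2)⁴ = (0.640)² × (1.50)⁴ = 2.074.
F_1/F_2 = (L_1/L_2)/(d_1/d_2)² = 2.074 / (20.0)² = 0.005184.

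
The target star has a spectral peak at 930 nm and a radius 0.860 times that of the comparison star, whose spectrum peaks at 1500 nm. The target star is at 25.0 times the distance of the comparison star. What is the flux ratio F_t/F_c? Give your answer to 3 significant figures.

Wien's law: T_t/T_c = λ_c/λ_t = 1500/930 = 1.613.
L_t/L_c = (R_t/R_c)²(T_t/T_c)⁴ = (0.860)²(1.613)⁴ = 5.005.
F_t/F_c = (L_t/L_c)/(d_t/d_c)² = 5.005/(25.0)² = 0.008008.

0.00801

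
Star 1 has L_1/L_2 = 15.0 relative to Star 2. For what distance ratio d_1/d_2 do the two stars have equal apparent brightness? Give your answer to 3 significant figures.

3.87

Equal flux requires L_1/d_1² = L_2/d_2², so d_1/d_2 = √(L_1/L_2)
= √(15.0) = 3.873.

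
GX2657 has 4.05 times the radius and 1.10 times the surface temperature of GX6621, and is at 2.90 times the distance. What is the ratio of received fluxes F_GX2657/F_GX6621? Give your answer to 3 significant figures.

2.86

L_GX2657/L_GX6621 = (R_GX2657/R_GX6621)²(T_GX2657/T_GX6621)⁴ = (4.05)² × (1.10)⁴ = 24.01.
F_GX2657/F_GX6621 = (L_GX2657/L_GX6621)/(d_GX2657/d_GX6621)² = 24.01 / (2.90)² = 2.856.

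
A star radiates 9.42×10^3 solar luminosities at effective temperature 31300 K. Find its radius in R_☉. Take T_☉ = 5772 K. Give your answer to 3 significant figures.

3.30 R_☉

R/R_☉ = √(L/L_☉) / (T/T_☉)² = √(9.42×10^3) / (5.423)²
       = 97.06 / 29.41 = 3.301.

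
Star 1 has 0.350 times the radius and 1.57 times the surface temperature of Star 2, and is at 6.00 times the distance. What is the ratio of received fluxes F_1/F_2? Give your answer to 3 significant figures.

L_1/L_2 = (R_1/R_2)²(T_1/T_2)⁴ = (0.350)² × (1.57)⁴ = 0.7443.
F_1/F_2 = (L_1/L_2)/(d_1/d_2)² = 0.7443 / (6.00)² = 0.02067.

0.0207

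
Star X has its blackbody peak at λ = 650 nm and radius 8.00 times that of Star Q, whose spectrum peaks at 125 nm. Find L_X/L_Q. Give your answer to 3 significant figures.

Wien's law gives T ∝ 1/λ_max, so T_X/T_Q = λ_Q/λ_X = 125/650 = 0.1923.
Then L ∝ R²T⁴ gives L_X/L_Q = (8.00)² × (0.1923)⁴ = 64.00 × 0.001368 = 0.08753.

0.0875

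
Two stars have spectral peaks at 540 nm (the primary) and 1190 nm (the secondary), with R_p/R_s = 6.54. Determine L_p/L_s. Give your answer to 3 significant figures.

1.01×10^3

Wien's law gives T ∝ 1/λ_max, so T_p/T_s = λ_s/λ_p = 1190/540 = 2.204.
Then L ∝ R²T⁴ gives L_p/L_s = (6.54)² × (2.204)⁴ = 42.77 × 23.58 = 1009.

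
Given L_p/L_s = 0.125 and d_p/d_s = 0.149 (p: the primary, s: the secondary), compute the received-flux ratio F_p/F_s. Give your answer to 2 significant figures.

F = L/(4πd²), so F_p/F_s = (L_p/L_s) / (d_p/d_s)²
= 0.125 / (0.149)² = 0.125 / 0.02220 = 5.630.

5.6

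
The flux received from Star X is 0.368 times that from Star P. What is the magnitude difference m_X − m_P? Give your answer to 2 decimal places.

1.09

m_X − m_P = −2.5 log₁₀(F_X/F_P) = −2.5 log₁₀(0.368) = −2.5 × (-0.434) = 1.085.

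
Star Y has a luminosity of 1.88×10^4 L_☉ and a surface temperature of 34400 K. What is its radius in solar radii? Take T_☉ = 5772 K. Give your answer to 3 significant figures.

3.86 solar radii

R/R_☉ = √(L/L_☉) / (T/T_☉)² = √(1.88×10^4) / (5.960)²
       = 137.1 / 35.52 = 3.860.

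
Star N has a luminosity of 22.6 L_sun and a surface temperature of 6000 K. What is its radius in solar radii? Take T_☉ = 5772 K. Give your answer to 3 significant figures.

R/R_☉ = √(L/L_☉) / (T/T_☉)² = √(22.6) / (1.040)²
       = 4.754 / 1.081 = 4.400.

4.40 solar radii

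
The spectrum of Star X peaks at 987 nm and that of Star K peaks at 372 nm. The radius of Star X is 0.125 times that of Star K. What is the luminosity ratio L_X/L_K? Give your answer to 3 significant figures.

Wien's law gives T ∝ 1/λ_max, so T_X/T_K = λ_K/λ_X = 372/987 = 0.3769.
Then L ∝ R²T⁴ gives L_X/L_K = (0.125)² × (0.3769)⁴ = 0.01562 × 0.02018 = 3.153×10^-4.

3.15×10^-4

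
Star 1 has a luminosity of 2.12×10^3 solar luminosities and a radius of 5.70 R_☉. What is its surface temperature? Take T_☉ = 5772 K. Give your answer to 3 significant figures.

T/T_☉ = (L/L_☉)^(1/4) / (R/R_☉)^(1/2)
T = 5772 × (2.12×10^3)^(1/4) / √(5.70) = 5772 × 6.786 / 2.387 = 1.640×10^4 K.

1.64×10^4 K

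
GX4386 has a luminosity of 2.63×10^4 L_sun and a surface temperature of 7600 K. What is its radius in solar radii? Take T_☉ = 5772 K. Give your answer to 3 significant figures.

93.5 solar radii

R/R_☉ = √(L/L_☉) / (T/T_☉)² = √(2.63×10^4) / (1.317)²
       = 162.2 / 1.734 = 93.54.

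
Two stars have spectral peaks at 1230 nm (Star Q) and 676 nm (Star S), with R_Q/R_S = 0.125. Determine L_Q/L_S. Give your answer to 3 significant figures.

0.00143

Wien's law gives T ∝ 1/λ_max, so T_Q/T_S = λ_S/λ_Q = 676/1230 = 0.5496.
Then L ∝ R²T⁴ gives L_Q/L_S = (0.125)² × (0.5496)⁴ = 0.01562 × 0.09124 = 0.001426.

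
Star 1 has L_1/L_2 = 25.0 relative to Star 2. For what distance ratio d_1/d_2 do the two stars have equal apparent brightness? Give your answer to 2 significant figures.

Equal flux requires L_1/d_1² = L_2/d_2², so d_1/d_2 = √(L_1/L_2)
= √(25.0) = 5.000.

5.0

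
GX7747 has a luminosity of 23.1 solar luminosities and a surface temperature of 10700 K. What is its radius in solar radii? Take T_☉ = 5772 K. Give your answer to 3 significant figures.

1.40 solar radii

R/R_☉ = √(L/L_☉) / (T/T_☉)² = √(23.1) / (1.854)²
       = 4.806 / 3.436 = 1.399.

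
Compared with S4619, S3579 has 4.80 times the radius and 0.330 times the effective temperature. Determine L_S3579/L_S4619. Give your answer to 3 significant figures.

From the Stefan–Boltzmann law, L ∝ R²T⁴, so
L_S3579/L_S4619 = (R_S3579/R_S4619)² (T_S3579/T_S4619)⁴ = (4.80)² × (0.330)⁴ = 23.04 × 0.01186 = 0.2732.

0.273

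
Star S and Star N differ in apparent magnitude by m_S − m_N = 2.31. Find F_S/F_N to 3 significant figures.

0.119

F_S/F_N = 10^(−(m_S − m_N)/2.5) = 10^(-2.31/2.5) = 10^-0.924 = 0.1191.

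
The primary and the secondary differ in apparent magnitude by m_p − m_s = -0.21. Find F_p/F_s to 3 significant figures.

F_p/F_s = 10^(−(m_p − m_s)/2.5) = 10^(0.21/2.5) = 10^0.084 = 1.213.

1.21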